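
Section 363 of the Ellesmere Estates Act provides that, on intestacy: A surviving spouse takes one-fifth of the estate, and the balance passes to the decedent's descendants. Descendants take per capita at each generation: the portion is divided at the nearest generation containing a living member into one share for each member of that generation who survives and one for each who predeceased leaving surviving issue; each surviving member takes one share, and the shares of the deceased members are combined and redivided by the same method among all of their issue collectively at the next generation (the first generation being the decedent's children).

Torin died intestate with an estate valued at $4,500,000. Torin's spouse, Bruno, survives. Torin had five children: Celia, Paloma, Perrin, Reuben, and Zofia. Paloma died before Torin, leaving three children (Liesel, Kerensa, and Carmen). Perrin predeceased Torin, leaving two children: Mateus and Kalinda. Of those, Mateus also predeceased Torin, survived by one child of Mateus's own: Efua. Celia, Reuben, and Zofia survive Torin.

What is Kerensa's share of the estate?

Bruno takes one-fifth of $4,500,000 = $900,000. The remaining $3,600,000 passes to the descendants.
The descendants' portion ($3,600,000) is divided at the children's generation into 5 shares of $720,000. Celia, Reuben, and Zofia each take $720,000. The 2 shares of the deceased (Paloma and Perrin) are combined into a pool of $1,440,000.
That pool ($1,440,000) is divided at the grandchildren's generation into 5 shares of $288,000. Liesel, Kerensa, Carmen, and Kalinda each take $288,000. The remaining share for the deceased Mateus ($288,000) is carried to the next generation.
That pool ($288,000) passes entirely to Efua, the sole taker at the great-grandchildren's generation.

Kerensa receives $288,000.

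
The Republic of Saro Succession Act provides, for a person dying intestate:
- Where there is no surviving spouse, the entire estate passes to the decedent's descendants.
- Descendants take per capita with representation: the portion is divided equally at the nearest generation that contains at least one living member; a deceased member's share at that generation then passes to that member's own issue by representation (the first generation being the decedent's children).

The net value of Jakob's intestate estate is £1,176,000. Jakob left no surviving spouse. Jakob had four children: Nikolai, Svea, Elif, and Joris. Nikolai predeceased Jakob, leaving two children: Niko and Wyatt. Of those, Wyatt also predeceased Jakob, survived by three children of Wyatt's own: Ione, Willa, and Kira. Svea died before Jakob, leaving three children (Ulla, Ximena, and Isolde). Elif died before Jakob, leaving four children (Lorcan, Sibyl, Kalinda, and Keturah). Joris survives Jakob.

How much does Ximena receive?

The entire £1,176,000 passes to the descendants.
That amount (£1,176,000) is divided into 4 shares of £294,000: Joris takes £294,000; Nikolai's £294,000 share passes to Nikolai's issue; Svea's £294,000 share passes to Svea's issue; Elif's £294,000 share passes to Elif's issue.
Nikolai's share (£294,000) is divided into 2 shares of £147,000: Niko takes £147,000; Wyatt's £147,000 share passes to Wyatt's issue.
Wyatt's share (£147,000) is divided into 3 shares of £49,000: Ione, Willa, and Kira each take £49,000.
Svea's share (£294,000) is divided into 3 shares of £98,000: Ulla, Ximena, and Isolde each take £98,000.
Elif's share (£294,000) is divided into 4 shares of £73,500: Lorcan, Sibyl, Kalinda, and Keturah each take £73,500.

Ximena receives £98,000.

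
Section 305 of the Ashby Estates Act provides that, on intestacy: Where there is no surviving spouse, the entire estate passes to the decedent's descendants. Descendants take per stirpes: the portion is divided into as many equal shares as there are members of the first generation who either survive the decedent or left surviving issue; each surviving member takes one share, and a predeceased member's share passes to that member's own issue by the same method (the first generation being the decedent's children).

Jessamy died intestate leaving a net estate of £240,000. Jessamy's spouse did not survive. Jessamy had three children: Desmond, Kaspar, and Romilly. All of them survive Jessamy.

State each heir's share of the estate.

The entire £240,000 passes to the descendants.
That amount (£240,000) is divided into 3 shares of £80,000: Desmond, Kaspar, and Romilly each take £80,000.

Desmond: £80,000; Kaspar: £80,000; Romilly: £80,000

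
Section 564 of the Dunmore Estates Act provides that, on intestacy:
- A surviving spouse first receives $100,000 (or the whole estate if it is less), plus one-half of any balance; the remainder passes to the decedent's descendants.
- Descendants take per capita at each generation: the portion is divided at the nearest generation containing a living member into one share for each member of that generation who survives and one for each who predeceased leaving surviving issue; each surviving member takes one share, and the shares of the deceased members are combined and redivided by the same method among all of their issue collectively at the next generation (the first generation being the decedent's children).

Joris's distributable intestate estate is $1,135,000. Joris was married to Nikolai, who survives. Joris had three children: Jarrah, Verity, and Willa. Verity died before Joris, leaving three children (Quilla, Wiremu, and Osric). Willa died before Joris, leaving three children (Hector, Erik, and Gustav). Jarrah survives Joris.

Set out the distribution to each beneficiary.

Nikolai first takes $100,000, leaving a balance of $1,035,000. Nikolai then takes one-half of the balance ($517,500), for a total of $617,500. The remaining $517,500 passes to the descendants.
The descendants' portion ($517,500) is divided at the children's generation into 3 shares of $172,500. Jarrah takes $172,500. The 2 shares of the deceased (Verity and Willa) are combined into a pool of $345,000.
That pool ($345,000) is divided at the grandchildren's generation equally among Quilla, Wiremu, Osric, Hector, Erik, and Gustav: $57,500 each.

Nikolai: $617,500; Jarrah: $172,500; Quilla: $57,500; Wiremu: $57,500; Osric: $57,500; Hector: $57,500; Erik: $57,500; Gustav: $57,500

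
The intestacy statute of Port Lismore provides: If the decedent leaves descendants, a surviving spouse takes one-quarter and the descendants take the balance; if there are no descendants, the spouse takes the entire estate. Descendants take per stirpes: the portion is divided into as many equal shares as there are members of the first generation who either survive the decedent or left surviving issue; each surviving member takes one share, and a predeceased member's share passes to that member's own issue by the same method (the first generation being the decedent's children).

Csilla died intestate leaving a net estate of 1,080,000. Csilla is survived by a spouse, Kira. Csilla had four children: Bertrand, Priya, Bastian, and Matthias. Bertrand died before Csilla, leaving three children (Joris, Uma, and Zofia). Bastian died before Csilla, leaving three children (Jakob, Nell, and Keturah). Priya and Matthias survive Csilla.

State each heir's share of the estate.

Kira: 270,000; Joris: 67,500; Uma: 67,500; Zofia: 67,500; Priya: 202,500; Jakob: 67,500; Nell: 67,500; Keturah: 67,500; Matthias: 202,500

Kira takes one-quarter of 1,080,000 = 270,000. The remaining 810,000 passes to the descendants.
The descendants' portion (810,000) is divided into 4 shares of 202,500: Priya and Matthias each take 202,500; Bertrand's 202,500 share passes to Bertrand's issue; Bastian's 202,500 share passes to Bastian's issue.
Bertrand's share (202,500) is divided into 3 shares of 67,500: Joris, Uma, and Zofia each take 67,500.
Bastian's share (202,500) is divided into 3 shares of 67,500: Jakob, Nell, and Keturah each take 67,500.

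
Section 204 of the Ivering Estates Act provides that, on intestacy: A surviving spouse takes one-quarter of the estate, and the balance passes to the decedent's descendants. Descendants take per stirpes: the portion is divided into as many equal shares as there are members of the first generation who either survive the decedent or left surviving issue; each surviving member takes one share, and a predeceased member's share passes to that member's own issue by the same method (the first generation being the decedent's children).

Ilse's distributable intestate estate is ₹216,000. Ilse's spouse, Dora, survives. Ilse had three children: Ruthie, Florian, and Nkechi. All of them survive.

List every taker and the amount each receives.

Dora takes one-quarter of ₹216,000 = ₹54,000. The remaining ₹162,000 passes to the descendants.
The descendants' portion (₹162,000) is divided into 3 shares of ₹54,000: Ruthie, Florian, and Nkechi each take ₹54,000.

Dora: ₹54,000; Ruthie: ₹54,000; Florian: ₹54,000; Nkechi: ₹54,000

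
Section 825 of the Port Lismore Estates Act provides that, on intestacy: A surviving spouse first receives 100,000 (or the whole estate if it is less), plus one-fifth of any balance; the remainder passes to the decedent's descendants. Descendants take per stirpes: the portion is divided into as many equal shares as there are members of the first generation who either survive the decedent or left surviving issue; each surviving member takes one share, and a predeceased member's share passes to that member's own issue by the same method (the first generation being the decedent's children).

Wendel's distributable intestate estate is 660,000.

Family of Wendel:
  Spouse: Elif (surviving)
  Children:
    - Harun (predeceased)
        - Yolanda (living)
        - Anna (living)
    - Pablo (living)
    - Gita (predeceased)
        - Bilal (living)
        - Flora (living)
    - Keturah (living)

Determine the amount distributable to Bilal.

Elif first takes 100,000, leaving a balance of 560,000. Elif then takes one-fifth of the balance (112,000), for a total of 212,000. The remaining 448,000 passes to the descendants.
The descendants' portion (448,000) is divided into 4 shares of 112,000: Pablo and Keturah each take 112,000; Harun's 112,000 share passes to Harun's issue; Gita's 112,000 share passes to Gita's issue.
Harun's share (112,000) is divided into 2 shares of 56,000: Yolanda and Anna each take 56,000.
Gita's share (112,000) is divided into 2 shares of 56,000: Bilal and Flora each take 56,000.

Bilal receives 56,000.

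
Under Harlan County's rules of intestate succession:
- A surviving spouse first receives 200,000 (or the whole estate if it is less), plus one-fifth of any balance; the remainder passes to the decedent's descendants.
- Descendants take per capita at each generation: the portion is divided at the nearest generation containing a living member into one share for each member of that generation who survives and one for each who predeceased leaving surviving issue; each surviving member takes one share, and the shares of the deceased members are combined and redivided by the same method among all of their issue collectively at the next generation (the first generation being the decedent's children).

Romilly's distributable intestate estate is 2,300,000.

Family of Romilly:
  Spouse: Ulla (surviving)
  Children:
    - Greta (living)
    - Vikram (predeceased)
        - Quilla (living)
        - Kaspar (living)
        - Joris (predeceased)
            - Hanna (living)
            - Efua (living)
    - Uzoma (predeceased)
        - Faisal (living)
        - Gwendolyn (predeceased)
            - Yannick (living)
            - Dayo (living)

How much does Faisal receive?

Faisal receives 224,000.

Ulla first takes 200,000, leaving a balance of 2,100,000. Ulla then takes one-fifth of the balance (420,000), for a total of 620,000. The remaining 1,680,000 passes to the descendants.
The descendants' portion (1,680,000) is divided at the children's generation into 3 shares of 560,000. Greta takes 560,000. The 2 shares of the deceased (Vikram and Uzoma) are combined into a pool of 1,120,000.
That pool (1,120,000) is divided at the grandchildren's generation into 5 shares of 224,000. Quilla, Kaspar, and Faisal each take 224,000. The 2 shares of the deceased (Joris and Gwendolyn) are combined into a pool of 448,000.
That pool (448,000) is divided at the great-grandchildren's generation equally among Hanna, Efua, Yannick, and Dayo: 112,000 each.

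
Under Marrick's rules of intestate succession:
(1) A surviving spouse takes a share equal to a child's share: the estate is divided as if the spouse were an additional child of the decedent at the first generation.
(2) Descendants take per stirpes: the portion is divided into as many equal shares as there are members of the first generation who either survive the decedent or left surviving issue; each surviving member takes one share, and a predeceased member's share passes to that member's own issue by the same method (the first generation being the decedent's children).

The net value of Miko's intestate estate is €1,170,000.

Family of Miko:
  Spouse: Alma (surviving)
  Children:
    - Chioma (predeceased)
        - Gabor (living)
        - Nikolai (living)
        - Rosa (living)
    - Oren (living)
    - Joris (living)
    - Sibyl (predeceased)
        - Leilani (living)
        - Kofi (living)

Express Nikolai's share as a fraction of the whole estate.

The spouse counts as an additional share at the children's level, so there are 5 primary shares of €234,000. Alma takes one such share (€234,000).
The children's combined portion (€936,000) is divided into 4 shares of €234,000: Oren and Joris each take €234,000; Chioma's €234,000 share passes to Chioma's issue; Sibyl's €234,000 share passes to Sibyl's issue.
Chioma's share (€234,000) is divided into 3 shares of €78,000: Gabor, Nikolai, and Rosa each take €78,000.
Sibyl's share (€234,000) is divided into 2 shares of €117,000: Leilani and Kofi each take €117,000.

Nikolai receives 1/15 of the estate.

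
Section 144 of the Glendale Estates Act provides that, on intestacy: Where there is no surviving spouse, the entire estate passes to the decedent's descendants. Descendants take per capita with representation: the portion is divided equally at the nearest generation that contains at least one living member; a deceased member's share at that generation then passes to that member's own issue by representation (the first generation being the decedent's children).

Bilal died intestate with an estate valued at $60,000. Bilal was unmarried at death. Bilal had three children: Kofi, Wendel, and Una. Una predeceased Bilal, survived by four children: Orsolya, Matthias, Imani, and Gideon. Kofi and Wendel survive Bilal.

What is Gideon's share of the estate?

Gideon receives $5,000.

The entire $60,000 passes to the descendants.
That amount ($60,000) is divided into 3 shares of $20,000: Kofi and Wendel each take $20,000; Una's $20,000 share passes to Una's issue.
Una's share ($20,000) is divided into 4 shares of $5,000: Orsolya, Matthias, Imani, and Gideon each take $5,000.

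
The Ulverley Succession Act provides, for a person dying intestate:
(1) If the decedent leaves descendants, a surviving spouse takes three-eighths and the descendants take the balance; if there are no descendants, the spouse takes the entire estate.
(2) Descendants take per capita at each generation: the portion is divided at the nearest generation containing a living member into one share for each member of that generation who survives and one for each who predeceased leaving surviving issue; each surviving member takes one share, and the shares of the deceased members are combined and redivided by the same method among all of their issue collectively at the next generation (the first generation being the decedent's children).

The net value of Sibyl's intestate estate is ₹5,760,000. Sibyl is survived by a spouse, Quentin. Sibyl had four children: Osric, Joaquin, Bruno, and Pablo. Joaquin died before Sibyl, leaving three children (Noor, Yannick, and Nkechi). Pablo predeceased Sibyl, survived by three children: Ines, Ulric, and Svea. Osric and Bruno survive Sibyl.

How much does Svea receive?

Quentin takes three-eighths of ₹5,760,000 = ₹2,160,000. The remaining ₹3,600,000 passes to the descendants.
The descendants' portion (₹3,600,000) is divided at the children's generation into 4 shares of ₹900,000. Osric and Bruno each take ₹900,000. The 2 shares of the deceased (Joaquin and Pablo) are combined into a pool of ₹1,800,000.
That pool (₹1,800,000) is divided at the grandchildren's generation equally among Noor, Yannick, Nkechi, Ines, Ulric, and Svea: ₹300,000 each.

Svea receives ₹300,000.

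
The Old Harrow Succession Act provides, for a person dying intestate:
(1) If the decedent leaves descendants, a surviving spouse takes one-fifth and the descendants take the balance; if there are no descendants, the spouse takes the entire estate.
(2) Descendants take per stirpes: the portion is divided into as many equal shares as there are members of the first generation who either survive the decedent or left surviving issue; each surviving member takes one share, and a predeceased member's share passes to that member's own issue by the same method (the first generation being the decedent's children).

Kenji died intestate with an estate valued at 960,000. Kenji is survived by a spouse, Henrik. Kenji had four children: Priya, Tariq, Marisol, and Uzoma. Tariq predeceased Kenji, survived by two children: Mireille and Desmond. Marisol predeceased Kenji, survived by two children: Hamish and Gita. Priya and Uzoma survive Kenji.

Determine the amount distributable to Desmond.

Henrik takes one-fifth of 960,000 = 192,000. The remaining 768,000 passes to the descendants.
The descendants' portion (768,000) is divided into 4 shares of 192,000: Priya and Uzoma each take 192,000; Tariq's 192,000 share passes to Tariq's issue; Marisol's 192,000 share passes to Marisol's issue.
Tariq's share (192,000) is divided into 2 shares of 96,000: Mireille and Desmond each take 96,000.
Marisol's share (192,000) is divided into 2 shares of 96,000: Hamish and Gita each take 96,000.

Desmond receives 96,000.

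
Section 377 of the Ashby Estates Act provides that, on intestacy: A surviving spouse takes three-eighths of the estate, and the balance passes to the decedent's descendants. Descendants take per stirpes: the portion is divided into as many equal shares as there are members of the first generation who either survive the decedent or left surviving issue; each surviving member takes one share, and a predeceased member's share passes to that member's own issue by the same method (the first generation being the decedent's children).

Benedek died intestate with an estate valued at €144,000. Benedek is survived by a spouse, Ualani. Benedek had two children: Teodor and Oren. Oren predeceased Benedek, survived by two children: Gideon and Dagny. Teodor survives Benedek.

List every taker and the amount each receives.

Ualani takes three-eighths of €144,000 = €54,000. The remaining €90,000 passes to the descendants.
The descendants' portion (€90,000) is divided into 2 shares of €45,000: Teodor takes €45,000; Oren's €45,000 share passes to Oren's issue.
Oren's share (€45,000) is divided into 2 shares of €22,500: Gideon and Dagny each take €22,500.

Ualani: €54,000; Teodor: €45,000; Gideon: €22,500; Dagny: €22,500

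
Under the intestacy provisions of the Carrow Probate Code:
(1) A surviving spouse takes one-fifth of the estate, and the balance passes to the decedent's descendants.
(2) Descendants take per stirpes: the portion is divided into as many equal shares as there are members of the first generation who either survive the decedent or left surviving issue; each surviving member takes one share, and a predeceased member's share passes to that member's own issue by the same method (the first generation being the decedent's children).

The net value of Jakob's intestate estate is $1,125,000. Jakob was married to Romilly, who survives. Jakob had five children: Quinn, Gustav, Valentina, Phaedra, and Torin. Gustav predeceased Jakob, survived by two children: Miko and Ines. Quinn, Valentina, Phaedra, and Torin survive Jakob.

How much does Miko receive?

Miko receives $90,000.

Romilly takes one-fifth of $1,125,000 = $225,000. The remaining $900,000 passes to the descendants.
The descendants' portion ($900,000) is divided into 5 shares of $180,000: Quinn, Valentina, Phaedra, and Torin each take $180,000; Gustav's $180,000 share passes to Gustav's issue.
Gustav's share ($180,000) is divided into 2 shares of $90,000: Miko and Ines each take $90,000.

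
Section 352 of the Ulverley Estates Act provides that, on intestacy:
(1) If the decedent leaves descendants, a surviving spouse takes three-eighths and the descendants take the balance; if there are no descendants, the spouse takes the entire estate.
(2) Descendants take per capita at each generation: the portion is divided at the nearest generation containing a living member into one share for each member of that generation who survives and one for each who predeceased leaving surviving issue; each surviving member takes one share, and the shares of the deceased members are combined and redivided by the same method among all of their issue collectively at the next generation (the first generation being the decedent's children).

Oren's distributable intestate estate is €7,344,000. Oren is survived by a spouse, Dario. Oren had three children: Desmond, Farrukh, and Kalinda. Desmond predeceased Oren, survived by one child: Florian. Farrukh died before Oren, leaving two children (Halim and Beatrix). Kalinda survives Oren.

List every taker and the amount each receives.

Dario: €2,754,000; Florian: €1,020,000; Halim: €1,020,000; Beatrix: €1,020,000; Kalinda: €1,530,000

Dario takes three-eighths of €7,344,000 = €2,754,000. The remaining €4,590,000 passes to the descendants.
The descendants' portion (€4,590,000) is divided at the children's generation into 3 shares of €1,530,000. Kalinda takes €1,530,000. The 2 shares of the deceased (Desmond and Farrukh) are combined into a pool of €3,060,000.
That pool (€3,060,000) is divided at the grandchildren's generation equally among Florian, Halim, and Beatrix: €1,020,000 each.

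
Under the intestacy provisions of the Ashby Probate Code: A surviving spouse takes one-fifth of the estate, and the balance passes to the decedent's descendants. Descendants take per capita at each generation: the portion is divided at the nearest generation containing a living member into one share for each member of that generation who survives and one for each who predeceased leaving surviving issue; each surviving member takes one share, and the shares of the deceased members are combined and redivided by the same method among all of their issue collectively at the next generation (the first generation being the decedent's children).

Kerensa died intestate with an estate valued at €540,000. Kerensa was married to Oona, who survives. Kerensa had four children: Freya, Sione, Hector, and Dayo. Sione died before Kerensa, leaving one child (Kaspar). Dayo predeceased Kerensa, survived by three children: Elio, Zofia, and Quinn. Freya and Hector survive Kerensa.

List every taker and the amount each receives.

Oona: €108,000; Freya: €108,000; Kaspar: €54,000; Hector: €108,000; Elio: €54,000; Zofia: €54,000; Quinn: €54,000

Oona takes one-fifth of €540,000 = €108,000. The remaining €432,000 passes to the descendants.
The descendants' portion (€432,000) is divided at the children's generation into 4 shares of €108,000. Freya and Hector each take €108,000. The 2 shares of the deceased (Sione and Dayo) are combined into a pool of €216,000.
That pool (€216,000) is divided at the grandchildren's generation equally among Kaspar, Elio, Zofia, and Quinn: €54,000 each.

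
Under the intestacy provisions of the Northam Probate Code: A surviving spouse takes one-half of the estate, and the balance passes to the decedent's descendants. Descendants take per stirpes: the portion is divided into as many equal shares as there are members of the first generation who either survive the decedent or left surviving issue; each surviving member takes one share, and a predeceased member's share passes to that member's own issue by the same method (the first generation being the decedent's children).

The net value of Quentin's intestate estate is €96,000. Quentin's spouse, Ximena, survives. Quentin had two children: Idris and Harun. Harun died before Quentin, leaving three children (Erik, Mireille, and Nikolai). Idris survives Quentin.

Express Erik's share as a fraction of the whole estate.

Erik receives 1/12 of the estate.

Ximena takes one-half of €96,000 = €48,000. The remaining €48,000 passes to the descendants.
The descendants' portion (€48,000) is divided into 2 shares of €24,000: Idris takes €24,000; Harun's €24,000 share passes to Harun's issue.
Harun's share (€24,000) is divided into 3 shares of €8,000: Erik, Mireille, and Nikolai each take €8,000.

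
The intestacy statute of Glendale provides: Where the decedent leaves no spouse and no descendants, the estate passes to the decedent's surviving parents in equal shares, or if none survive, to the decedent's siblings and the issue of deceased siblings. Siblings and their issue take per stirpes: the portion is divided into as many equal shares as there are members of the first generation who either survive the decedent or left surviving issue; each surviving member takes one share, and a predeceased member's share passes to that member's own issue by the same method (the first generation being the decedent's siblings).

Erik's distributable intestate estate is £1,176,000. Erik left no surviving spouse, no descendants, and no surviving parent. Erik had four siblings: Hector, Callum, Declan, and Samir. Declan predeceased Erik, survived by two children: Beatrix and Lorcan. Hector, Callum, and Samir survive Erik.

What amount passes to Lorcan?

Lorcan receives £147,000.

The entire £1,176,000 passes to the siblings and their issue.
That amount (£1,176,000) is divided into 4 shares of £294,000: Hector, Callum, and Samir each take £294,000; Declan's £294,000 share passes to Declan's issue.
Declan's share (£294,000) is divided into 2 shares of £147,000: Beatrix and Lorcan each take £147,000.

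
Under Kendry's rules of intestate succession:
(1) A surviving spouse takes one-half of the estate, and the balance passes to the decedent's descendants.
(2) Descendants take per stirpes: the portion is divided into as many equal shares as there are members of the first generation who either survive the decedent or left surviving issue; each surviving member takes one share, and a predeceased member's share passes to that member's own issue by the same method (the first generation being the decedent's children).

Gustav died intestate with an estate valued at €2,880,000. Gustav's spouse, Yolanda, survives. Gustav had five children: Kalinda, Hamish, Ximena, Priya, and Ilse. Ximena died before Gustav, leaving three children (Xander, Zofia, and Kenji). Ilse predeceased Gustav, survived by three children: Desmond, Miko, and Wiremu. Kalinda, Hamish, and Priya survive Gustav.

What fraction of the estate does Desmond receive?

Desmond receives 1/30 of the estate.

Yolanda takes one-half of €2,880,000 = €1,440,000. The remaining €1,440,000 passes to the descendants.
The descendants' portion (€1,440,000) is divided into 5 shares of €288,000: Kalinda, Hamish, and Priya each take €288,000; Ximena's €288,000 share passes to Ximena's issue; Ilse's €288,000 share passes to Ilse's issue.
Ximena's share (€288,000) is divided into 3 shares of €96,000: Xander, Zofia, and Kenji each take €96,000.
Ilse's share (€288,000) is divided into 3 shares of €96,000: Desmond, Miko, and Wiremu each take €96,000.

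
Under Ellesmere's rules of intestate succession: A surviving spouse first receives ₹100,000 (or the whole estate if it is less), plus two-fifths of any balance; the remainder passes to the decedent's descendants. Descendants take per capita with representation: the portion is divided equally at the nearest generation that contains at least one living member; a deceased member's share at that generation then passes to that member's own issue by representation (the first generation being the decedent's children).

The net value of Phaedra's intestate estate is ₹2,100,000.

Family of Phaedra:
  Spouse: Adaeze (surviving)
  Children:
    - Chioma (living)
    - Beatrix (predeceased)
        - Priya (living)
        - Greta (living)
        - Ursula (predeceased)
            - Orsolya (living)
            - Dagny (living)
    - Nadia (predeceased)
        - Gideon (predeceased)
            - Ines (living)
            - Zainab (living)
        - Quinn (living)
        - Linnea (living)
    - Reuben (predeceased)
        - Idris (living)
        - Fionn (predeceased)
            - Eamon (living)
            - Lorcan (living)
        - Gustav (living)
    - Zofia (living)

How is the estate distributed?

Adaeze: ₹900,000; Chioma: ₹240,000; Priya: ₹80,000; Greta: ₹80,000; Orsolya: ₹40,000; Dagny: ₹40,000; Ines: ₹40,000; Zainab: ₹40,000; Quinn: ₹80,000; Linnea: ₹80,000; Idris: ₹80,000; Eamon: ₹40,000; Lorcan: ₹40,000; Gustav: ₹80,000; Zofia: ₹240,000

Adaeze first takes ₹100,000, leaving a balance of ₹2,000,000. Adaeze then takes two-fifths of the balance (₹800,000), for a total of ₹900,000. The remaining ₹1,200,000 passes to the descendants.
The descendants' portion (₹1,200,000) is divided into 5 shares of ₹240,000: Chioma and Zofia each take ₹240,000; Beatrix's ₹240,000 share passes to Beatrix's issue; Nadia's ₹240,000 share passes to Nadia's issue; Reuben's ₹240,000 share passes to Reuben's issue.
Beatrix's share (₹240,000) is divided into 3 shares of ₹80,000: Priya and Greta each take ₹80,000; Ursula's ₹80,000 share passes to Ursula's issue.
Ursula's share (₹80,000) is divided into 2 shares of ₹40,000: Orsolya and Dagny each take ₹40,000.
Nadia's share (₹240,000) is divided into 3 shares of ₹80,000: Quinn and Linnea each take ₹80,000; Gideon's ₹80,000 share passes to Gideon's issue.
Gideon's share (₹80,000) is divided into 2 shares of ₹40,000: Ines and Zainab each take ₹40,000.
Reuben's share (₹240,000) is divided into 3 shares of ₹80,000: Idris and Gustav each take ₹80,000; Fionn's ₹80,000 share passes to Fionn's issue.
Fionn's share (₹80,000) is divided into 2 shares of ₹40,000: Eamon and Lorcan each take ₹40,000.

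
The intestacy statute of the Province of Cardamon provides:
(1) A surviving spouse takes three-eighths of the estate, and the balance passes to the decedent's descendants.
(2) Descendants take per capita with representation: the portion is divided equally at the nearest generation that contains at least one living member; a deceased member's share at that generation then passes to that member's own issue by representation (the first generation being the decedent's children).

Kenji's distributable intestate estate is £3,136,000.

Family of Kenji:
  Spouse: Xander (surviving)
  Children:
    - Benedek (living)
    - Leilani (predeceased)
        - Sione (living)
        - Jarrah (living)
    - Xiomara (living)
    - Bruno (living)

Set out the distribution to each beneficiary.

Xander takes three-eighths of £3,136,000 = £1,176,000. The remaining £1,960,000 passes to the descendants.
The descendants' portion (£1,960,000) is divided into 4 shares of £490,000: Benedek, Xiomara, and Bruno each take £490,000; Leilani's £490,000 share passes to Leilani's issue.
Leilani's share (£490,000) is divided into 2 shares of £245,000: Sione and Jarrah each take £245,000.

Xander: £1,176,000; Benedek: £490,000; Sione: £245,000; Jarrah: £245,000; Xiomara: £490,000; Bruno: £490,000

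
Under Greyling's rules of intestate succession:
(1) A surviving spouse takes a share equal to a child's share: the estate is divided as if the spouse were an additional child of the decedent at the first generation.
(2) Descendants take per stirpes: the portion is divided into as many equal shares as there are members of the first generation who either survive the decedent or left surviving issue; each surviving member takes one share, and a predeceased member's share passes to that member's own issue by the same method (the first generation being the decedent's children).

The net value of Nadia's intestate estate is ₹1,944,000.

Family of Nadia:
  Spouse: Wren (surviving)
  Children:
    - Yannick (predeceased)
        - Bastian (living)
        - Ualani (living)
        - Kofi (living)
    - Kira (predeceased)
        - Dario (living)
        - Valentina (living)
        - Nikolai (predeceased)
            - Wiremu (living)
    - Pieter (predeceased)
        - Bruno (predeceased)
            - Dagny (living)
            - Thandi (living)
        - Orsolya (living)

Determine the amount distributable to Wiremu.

The spouse counts as an additional share at the children's level, so there are 4 primary shares of ₹486,000. Wren takes one such share (₹486,000).
The children's combined portion (₹1,458,000) is divided into 3 shares of ₹486,000: Yannick's ₹486,000 share passes to Yannick's issue; Kira's ₹486,000 share passes to Kira's issue; Pieter's ₹486,000 share passes to Pieter's issue.
Yannick's share (₹486,000) is divided into 3 shares of ₹162,000: Bastian, Ualani, and Kofi each take ₹162,000.
Kira's share (₹486,000) is divided into 3 shares of ₹162,000: Dario and Valentina each take ₹162,000; Nikolai's ₹162,000 share passes to Nikolai's issue.
Nikolai's share (₹162,000) passes entirely to Wiremu.
Pieter's share (₹486,000) is divided into 2 shares of ₹243,000: Orsolya takes ₹243,000; Bruno's ₹243,000 share passes to Bruno's issue.
Bruno's share (₹243,000) is divided into 2 shares of ₹121,500: Dagny and Thandi each take ₹121,500.

Wiremu receives ₹162,000.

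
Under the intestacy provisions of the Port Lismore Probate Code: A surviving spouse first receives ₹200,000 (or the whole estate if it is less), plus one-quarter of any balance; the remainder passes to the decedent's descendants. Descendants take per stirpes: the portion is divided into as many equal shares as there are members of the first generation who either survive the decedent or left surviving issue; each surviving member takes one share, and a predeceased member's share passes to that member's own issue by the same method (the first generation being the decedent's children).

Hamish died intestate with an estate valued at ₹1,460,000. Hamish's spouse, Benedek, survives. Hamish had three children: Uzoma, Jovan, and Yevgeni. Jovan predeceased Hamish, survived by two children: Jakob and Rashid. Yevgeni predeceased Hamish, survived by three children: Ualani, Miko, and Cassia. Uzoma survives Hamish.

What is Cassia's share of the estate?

Benedek first takes ₹200,000, leaving a balance of ₹1,260,000. Benedek then takes one-quarter of the balance (₹315,000), for a total of ₹515,000. The remaining ₹945,000 passes to the descendants.
The descendants' portion (₹945,000) is divided into 3 shares of ₹315,000: Uzoma takes ₹315,000; Jovan's ₹315,000 share passes to Jovan's issue; Yevgeni's ₹315,000 share passes to Yevgeni's issue.
Jovan's share (₹315,000) is divided into 2 shares of ₹157,500: Jakob and Rashid each take ₹157,500.
Yevgeni's share (₹315,000) is divided into 3 shares of ₹105,000: Ualani, Miko, and Cassia each take ₹105,000.

Cassia receives ₹105,000.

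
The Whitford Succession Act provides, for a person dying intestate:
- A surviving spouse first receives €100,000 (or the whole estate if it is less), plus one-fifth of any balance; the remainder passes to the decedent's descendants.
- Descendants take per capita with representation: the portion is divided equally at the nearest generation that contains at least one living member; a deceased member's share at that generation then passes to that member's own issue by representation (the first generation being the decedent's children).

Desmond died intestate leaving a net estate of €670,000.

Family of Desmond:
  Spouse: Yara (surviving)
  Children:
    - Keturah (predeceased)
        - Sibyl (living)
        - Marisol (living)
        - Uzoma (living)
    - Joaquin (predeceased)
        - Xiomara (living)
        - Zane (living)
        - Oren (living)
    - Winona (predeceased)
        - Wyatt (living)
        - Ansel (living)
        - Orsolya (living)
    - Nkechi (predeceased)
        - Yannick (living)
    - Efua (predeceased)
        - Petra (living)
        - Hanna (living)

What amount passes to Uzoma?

Uzoma receives €38,000.

Yara first takes €100,000, leaving a balance of €570,000. Yara then takes one-fifth of the balance (€114,000), for a total of €214,000. The remaining €456,000 passes to the descendants.
No child survives, so the initial division is made at the grandchildren's generation.
The descendants' portion (€456,000) is divided into 12 shares of €38,000: Sibyl, Marisol, Uzoma, Xiomara, Zane, Oren, Wyatt, Ansel, Orsolya, Yannick, Petra, and Hanna each take €38,000.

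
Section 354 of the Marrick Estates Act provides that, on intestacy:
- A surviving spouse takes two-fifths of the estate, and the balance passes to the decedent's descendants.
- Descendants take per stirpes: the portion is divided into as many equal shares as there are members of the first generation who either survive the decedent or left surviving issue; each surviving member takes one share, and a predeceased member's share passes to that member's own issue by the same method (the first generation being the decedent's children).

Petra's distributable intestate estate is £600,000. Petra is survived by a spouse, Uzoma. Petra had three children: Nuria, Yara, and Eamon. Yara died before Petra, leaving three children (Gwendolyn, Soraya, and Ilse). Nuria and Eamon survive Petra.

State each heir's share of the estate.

Uzoma: £240,000; Nuria: £120,000; Gwendolyn: £40,000; Soraya: £40,000; Ilse: £40,000; Eamon: £120,000

Uzoma takes two-fifths of £600,000 = £240,000. The remaining £360,000 passes to the descendants.
The descendants' portion (£360,000) is divided into 3 shares of £120,000: Nuria and Eamon each take £120,000; Yara's £120,000 share passes to Yara's issue.
Yara's share (£120,000) is divided into 3 shares of £40,000: Gwendolyn, Soraya, and Ilse each take £40,000.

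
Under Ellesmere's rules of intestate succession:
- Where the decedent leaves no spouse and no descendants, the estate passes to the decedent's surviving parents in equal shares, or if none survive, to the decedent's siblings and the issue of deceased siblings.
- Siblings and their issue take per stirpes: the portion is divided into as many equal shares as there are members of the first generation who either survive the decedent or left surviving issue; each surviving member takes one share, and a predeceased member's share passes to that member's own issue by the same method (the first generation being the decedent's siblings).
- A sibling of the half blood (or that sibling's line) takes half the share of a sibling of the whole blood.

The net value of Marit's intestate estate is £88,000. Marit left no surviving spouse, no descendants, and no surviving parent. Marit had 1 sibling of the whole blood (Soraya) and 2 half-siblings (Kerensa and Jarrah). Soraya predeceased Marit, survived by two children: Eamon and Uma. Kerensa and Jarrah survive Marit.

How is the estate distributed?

Kerensa: £22,000; Eamon: £22,000; Uma: £22,000; Jarrah: £22,000

The entire £88,000 passes to the siblings and their issue.
Counting each half-blood sibling's line as half a unit, there are 2 units in £88,000, so one unit is £44,000. Whole-blood lines (Soraya) take £44,000 each; half-blood lines (Kerensa and Jarrah) take £22,000 each.
Soraya's share (£44,000) is divided into 2 shares of £22,000: Eamon and Uma each take £22,000.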